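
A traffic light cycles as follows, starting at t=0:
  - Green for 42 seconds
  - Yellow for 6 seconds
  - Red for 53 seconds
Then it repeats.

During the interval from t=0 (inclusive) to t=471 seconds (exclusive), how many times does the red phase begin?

Cycle = 42+6+53 = 101s
red phase starts at t = k*101 + 48 for k=0,1,2,...
Need k*101+48 < 471 → k < 4.188
k ∈ {0, ..., 4} → 5 starts

Answer: 5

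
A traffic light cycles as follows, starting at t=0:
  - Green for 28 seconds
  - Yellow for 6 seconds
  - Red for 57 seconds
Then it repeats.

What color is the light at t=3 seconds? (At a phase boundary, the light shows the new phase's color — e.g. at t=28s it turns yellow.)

Cycle length = 28 + 6 + 57 = 91s
t = 3, phase_t = 3 mod 91 = 3
3 < 28 (green end) → GREEN

Answer: green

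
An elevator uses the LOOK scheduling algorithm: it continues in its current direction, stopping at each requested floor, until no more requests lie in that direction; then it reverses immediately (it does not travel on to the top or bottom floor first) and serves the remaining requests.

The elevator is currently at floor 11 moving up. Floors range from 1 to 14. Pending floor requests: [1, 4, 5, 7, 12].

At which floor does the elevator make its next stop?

Current floor: 11, direction: up
Requests above: [12]
Requests below: [1, 4, 5, 7]
Moving up and requests lie above → nearest above is min([12]) = 12

Answer: 12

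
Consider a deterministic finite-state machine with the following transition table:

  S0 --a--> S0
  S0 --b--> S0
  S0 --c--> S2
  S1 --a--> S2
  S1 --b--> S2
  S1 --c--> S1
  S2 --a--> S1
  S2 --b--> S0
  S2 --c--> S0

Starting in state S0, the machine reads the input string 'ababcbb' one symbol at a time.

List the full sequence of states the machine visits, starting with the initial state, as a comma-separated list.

Start: S0
  read 'a': S0 --a--> S0
  read 'b': S0 --b--> S0
  read 'a': S0 --a--> S0
  read 'b': S0 --b--> S0
  read 'c': S0 --c--> S2
  read 'b': S2 --b--> S0
  read 'b': S0 --b--> S0

Answer: S0, S0, S0, S0, S0, S2, S0, S0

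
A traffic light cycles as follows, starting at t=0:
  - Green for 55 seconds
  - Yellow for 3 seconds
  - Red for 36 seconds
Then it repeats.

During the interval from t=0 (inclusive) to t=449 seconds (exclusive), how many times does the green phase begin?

Cycle = 55+3+36 = 94s
green phase starts at t = k*94 + 0 for k=0,1,2,...
Need k*94+0 < 449 → k < 4.777
k ∈ {0, ..., 4} → 5 starts

Answer: 5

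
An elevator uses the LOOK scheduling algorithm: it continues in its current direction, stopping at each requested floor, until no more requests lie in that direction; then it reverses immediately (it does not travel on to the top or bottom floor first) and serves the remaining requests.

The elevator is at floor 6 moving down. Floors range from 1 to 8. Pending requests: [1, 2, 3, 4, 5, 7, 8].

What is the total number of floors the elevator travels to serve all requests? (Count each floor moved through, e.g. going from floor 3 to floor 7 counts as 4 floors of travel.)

Start at floor 6 moving down, LOOK stop order: [5, 4, 3, 2, 1, 7, 8]
  6 → 5: |5-6| = 1, total = 1
  5 → 4: |4-5| = 1, total = 2
  4 → 3: |3-4| = 1, total = 3
  3 → 2: |2-3| = 1, total = 4
  2 → 1: |1-2| = 1, total = 5
  1 → 7: |7-1| = 6, total = 11
  7 → 8: |8-7| = 1, total = 12

Answer: 12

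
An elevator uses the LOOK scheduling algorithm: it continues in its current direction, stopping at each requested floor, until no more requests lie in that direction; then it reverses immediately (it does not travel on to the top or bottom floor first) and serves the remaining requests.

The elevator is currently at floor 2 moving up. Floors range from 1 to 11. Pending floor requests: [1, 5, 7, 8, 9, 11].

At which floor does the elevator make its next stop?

Current floor: 2, direction: up
Requests above: [5, 7, 8, 9, 11]
Requests below: [1]
Moving up and requests lie above → nearest above is min([5, 7, 8, 9, 11]) = 5

Answer: 5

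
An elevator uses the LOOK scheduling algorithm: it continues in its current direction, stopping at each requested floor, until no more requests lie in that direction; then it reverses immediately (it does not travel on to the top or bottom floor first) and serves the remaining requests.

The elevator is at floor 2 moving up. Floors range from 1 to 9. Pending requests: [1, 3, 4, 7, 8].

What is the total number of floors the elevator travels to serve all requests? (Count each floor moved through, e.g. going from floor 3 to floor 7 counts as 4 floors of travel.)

Answer: 13

Derivation:
Start at floor 2 moving up, LOOK stop order: [3, 4, 7, 8, 1]
  2 → 3: |3-2| = 1, total = 1
  3 → 4: |4-3| = 1, total = 2
  4 → 7: |7-4| = 3, total = 5
  7 → 8: |8-7| = 1, total = 6
  8 → 1: |1-8| = 7, total = 13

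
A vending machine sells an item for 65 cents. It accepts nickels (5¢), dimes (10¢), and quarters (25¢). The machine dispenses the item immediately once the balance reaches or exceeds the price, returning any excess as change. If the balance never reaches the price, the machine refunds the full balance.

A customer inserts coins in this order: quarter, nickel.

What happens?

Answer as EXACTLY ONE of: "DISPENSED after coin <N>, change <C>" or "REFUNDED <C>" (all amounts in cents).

Price: 65¢
Coin 1 (quarter, 25¢): balance = 25¢
Coin 2 (nickel, 5¢): balance = 30¢
All coins inserted, balance 30¢ < price 65¢ → REFUND 30¢

Answer: REFUNDED 30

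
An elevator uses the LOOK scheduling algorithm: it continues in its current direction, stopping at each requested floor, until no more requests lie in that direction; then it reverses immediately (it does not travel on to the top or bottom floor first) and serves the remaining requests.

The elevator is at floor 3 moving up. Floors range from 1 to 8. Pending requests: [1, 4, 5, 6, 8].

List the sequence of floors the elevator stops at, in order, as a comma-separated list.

Answer: 4, 5, 6, 8, 1

Derivation:
Current: 3, moving UP
Serve above first (ascending): [4, 5, 6, 8]
Then reverse, serve below (descending): [1]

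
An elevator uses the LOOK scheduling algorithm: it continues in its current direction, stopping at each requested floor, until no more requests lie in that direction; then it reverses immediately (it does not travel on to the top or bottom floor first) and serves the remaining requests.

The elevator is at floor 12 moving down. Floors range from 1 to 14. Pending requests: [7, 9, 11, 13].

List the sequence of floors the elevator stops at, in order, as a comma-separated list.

Current: 12, moving DOWN
Serve below first (descending): [11, 9, 7]
Then reverse, serve above (ascending): [13]

Answer: 11, 9, 7, 13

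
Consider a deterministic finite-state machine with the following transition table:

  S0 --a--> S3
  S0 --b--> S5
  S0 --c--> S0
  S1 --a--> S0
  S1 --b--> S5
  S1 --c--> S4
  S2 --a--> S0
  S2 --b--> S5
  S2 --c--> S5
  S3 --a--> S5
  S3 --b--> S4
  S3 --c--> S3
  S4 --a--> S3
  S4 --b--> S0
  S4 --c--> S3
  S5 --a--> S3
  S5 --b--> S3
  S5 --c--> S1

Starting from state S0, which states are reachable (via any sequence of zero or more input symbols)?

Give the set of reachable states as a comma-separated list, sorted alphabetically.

BFS from S0:
  visit S0: S0--a-->S3 (new), S0--b-->S5 (new), S0--c-->S0 (seen)
  visit S3: S3--a-->S5 (seen), S3--b-->S4 (new), S3--c-->S3 (seen)
  visit S5: S5--a-->S3 (seen), S5--b-->S3 (seen), S5--c-->S1 (new)
  visit S4: S4--a-->S3 (seen), S4--b-->S0 (seen), S4--c-->S3 (seen)
  visit S1: S1--a-->S0 (seen), S1--b-->S5 (seen), S1--c-->S4 (seen)

Answer: S0, S1, S3, S4, S5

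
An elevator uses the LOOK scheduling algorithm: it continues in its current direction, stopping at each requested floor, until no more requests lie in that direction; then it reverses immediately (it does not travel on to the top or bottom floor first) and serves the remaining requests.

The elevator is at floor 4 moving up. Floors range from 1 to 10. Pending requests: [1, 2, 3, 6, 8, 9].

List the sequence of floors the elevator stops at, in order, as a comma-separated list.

Current: 4, moving UP
Serve above first (ascending): [6, 8, 9]
Then reverse, serve below (descending): [3, 2, 1]

Answer: 6, 8, 9, 3, 2, 1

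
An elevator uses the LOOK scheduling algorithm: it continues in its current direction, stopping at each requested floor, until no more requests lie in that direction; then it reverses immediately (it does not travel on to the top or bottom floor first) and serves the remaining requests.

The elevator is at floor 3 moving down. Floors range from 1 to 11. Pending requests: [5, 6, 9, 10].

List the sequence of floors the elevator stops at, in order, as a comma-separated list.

Answer: 5, 6, 9, 10

Derivation:
Current: 3, moving DOWN
Serve below first (descending): []
Then reverse, serve above (ascending): [5, 6, 9, 10]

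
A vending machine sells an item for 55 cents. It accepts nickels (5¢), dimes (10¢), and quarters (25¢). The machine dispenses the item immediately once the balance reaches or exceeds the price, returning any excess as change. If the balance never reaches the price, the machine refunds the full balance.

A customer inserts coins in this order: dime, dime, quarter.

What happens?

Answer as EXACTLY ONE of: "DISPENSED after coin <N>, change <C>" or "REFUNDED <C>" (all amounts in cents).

Price: 55¢
Coin 1 (dime, 10¢): balance = 10¢
Coin 2 (dime, 10¢): balance = 20¢
Coin 3 (quarter, 25¢): balance = 45¢
All coins inserted, balance 45¢ < price 55¢ → REFUND 45¢

Answer: REFUNDED 45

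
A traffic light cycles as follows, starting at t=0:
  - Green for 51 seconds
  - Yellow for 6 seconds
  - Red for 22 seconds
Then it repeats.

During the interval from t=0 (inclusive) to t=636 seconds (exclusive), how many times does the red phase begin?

Cycle = 51+6+22 = 79s
red phase starts at t = k*79 + 57 for k=0,1,2,...
Need k*79+57 < 636 → k < 7.329
k ∈ {0, ..., 7} → 8 starts

Answer: 8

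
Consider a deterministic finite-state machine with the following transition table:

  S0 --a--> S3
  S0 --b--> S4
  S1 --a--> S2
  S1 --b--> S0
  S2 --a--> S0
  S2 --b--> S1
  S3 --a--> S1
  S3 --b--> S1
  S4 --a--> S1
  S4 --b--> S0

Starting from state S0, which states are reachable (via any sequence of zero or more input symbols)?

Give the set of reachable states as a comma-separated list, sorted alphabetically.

Answer: S0, S1, S2, S3, S4

Derivation:
BFS from S0:
  visit S0: S0--a-->S3 (new), S0--b-->S4 (new)
  visit S3: S3--a-->S1 (new), S3--b-->S1 (seen)
  visit S4: S4--a-->S1 (seen), S4--b-->S0 (seen)
  visit S1: S1--a-->S2 (new), S1--b-->S0 (seen)
  visit S2: S2--a-->S0 (seen), S2--b-->S1 (seen)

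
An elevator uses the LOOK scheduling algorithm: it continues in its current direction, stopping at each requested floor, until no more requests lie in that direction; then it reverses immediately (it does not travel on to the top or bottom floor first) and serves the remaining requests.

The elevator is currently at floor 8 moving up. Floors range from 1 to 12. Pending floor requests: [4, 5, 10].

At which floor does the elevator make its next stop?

Current floor: 8, direction: up
Requests above: [10]
Requests below: [4, 5]
Moving up and requests lie above → nearest above is min([10]) = 10

Answer: 10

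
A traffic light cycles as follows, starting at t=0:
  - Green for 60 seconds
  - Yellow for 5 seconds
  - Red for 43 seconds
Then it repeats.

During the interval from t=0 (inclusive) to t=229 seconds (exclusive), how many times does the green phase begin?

Cycle = 60+5+43 = 108s
green phase starts at t = k*108 + 0 for k=0,1,2,...
Need k*108+0 < 229 → k < 2.120
k ∈ {0, ..., 2} → 3 starts

Answer: 3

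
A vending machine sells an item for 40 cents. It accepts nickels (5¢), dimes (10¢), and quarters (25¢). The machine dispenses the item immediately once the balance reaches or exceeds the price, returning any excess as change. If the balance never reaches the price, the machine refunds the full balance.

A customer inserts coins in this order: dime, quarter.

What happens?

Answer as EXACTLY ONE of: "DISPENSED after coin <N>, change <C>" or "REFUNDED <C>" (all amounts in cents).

Price: 40¢
Coin 1 (dime, 10¢): balance = 10¢
Coin 2 (quarter, 25¢): balance = 35¢
All coins inserted, balance 35¢ < price 40¢ → REFUND 35¢

Answer: REFUNDED 35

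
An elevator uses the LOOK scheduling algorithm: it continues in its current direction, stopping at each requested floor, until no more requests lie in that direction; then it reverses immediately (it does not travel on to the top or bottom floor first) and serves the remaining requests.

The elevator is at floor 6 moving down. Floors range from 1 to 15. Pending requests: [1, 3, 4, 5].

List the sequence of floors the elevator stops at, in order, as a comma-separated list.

Answer: 5, 4, 3, 1

Derivation:
Current: 6, moving DOWN
Serve below first (descending): [5, 4, 3, 1]
Then reverse, serve above (ascending): []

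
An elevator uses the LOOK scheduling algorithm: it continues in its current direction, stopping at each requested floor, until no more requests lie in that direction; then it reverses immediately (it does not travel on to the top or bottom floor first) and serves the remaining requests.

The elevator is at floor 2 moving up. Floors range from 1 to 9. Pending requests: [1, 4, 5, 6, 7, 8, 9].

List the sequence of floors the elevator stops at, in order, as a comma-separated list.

Answer: 4, 5, 6, 7, 8, 9, 1

Derivation:
Current: 2, moving UP
Serve above first (ascending): [4, 5, 6, 7, 8, 9]
Then reverse, serve below (descending): [1]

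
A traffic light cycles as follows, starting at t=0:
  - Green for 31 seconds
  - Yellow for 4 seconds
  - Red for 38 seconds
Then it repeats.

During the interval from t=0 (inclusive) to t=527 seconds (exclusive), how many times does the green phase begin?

Answer: 8

Derivation:
Cycle = 31+4+38 = 73s
green phase starts at t = k*73 + 0 for k=0,1,2,...
Need k*73+0 < 527 → k < 7.219
k ∈ {0, ..., 7} → 8 starts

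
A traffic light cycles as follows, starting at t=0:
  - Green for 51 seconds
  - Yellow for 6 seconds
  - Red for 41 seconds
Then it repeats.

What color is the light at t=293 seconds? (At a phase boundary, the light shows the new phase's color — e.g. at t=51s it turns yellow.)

Cycle length = 51 + 6 + 41 = 98s
t = 293, phase_t = 293 mod 98 = 97
97 >= 57 → RED

Answer: red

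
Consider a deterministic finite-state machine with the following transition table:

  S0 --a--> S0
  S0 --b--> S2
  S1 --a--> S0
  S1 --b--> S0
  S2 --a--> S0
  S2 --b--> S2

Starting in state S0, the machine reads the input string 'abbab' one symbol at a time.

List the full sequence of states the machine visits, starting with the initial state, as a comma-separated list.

Start: S0
  read 'a': S0 --a--> S0
  read 'b': S0 --b--> S2
  read 'b': S2 --b--> S2
  read 'a': S2 --a--> S0
  read 'b': S0 --b--> S2

Answer: S0, S0, S2, S2, S0, S2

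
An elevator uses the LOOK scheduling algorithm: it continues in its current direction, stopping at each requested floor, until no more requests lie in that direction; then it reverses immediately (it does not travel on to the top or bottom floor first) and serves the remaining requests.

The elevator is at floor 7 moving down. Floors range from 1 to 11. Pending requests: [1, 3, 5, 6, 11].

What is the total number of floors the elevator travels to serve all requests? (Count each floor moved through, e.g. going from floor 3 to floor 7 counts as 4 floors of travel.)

Answer: 16

Derivation:
Start at floor 7 moving down, LOOK stop order: [6, 5, 3, 1, 11]
  7 → 6: |6-7| = 1, total = 1
  6 → 5: |5-6| = 1, total = 2
  5 → 3: |3-5| = 2, total = 4
  3 → 1: |1-3| = 2, total = 6
  1 → 11: |11-1| = 10, total = 16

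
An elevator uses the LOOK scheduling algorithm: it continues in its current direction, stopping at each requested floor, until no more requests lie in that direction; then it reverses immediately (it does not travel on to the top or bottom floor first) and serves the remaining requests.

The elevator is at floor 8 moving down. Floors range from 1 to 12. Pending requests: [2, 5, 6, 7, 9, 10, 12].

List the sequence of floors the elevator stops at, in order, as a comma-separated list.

Answer: 7, 6, 5, 2, 9, 10, 12

Derivation:
Current: 8, moving DOWN
Serve below first (descending): [7, 6, 5, 2]
Then reverse, serve above (ascending): [9, 10, 12]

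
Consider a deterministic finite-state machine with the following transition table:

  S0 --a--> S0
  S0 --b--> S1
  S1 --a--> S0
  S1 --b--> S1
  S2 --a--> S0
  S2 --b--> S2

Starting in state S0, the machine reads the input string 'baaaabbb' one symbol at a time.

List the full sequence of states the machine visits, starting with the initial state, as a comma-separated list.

Start: S0
  read 'b': S0 --b--> S1
  read 'a': S1 --a--> S0
  read 'a': S0 --a--> S0
  read 'a': S0 --a--> S0
  read 'a': S0 --a--> S0
  read 'b': S0 --b--> S1
  read 'b': S1 --b--> S1
  read 'b': S1 --b--> S1

Answer: S0, S1, S0, S0, S0, S0, S1, S1, S1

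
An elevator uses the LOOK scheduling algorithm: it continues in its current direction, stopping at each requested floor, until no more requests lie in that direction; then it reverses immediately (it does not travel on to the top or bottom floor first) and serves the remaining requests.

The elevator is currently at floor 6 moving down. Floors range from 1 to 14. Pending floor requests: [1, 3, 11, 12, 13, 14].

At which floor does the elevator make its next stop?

Answer: 3

Derivation:
Current floor: 6, direction: down
Requests above: [11, 12, 13, 14]
Requests below: [1, 3]
Moving down and requests lie below → nearest below is max([1, 3]) = 3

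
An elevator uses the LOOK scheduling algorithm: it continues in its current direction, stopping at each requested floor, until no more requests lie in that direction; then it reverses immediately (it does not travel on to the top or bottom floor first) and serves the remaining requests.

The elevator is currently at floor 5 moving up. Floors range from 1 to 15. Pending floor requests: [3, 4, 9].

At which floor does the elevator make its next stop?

Current floor: 5, direction: up
Requests above: [9]
Requests below: [3, 4]
Moving up and requests lie above → nearest above is min([9]) = 9

Answer: 9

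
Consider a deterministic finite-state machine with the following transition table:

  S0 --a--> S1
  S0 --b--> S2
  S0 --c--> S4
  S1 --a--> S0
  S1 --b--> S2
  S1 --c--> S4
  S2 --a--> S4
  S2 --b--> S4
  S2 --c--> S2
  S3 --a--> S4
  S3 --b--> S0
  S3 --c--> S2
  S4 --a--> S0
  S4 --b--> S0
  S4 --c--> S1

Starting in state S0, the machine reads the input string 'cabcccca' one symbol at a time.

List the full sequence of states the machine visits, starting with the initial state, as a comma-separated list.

Start: S0
  read 'c': S0 --c--> S4
  read 'a': S4 --a--> S0
  read 'b': S0 --b--> S2
  read 'c': S2 --c--> S2
  read 'c': S2 --c--> S2
  read 'c': S2 --c--> S2
  read 'c': S2 --c--> S2
  read 'a': S2 --a--> S4

Answer: S0, S4, S0, S2, S2, S2, S2, S2, S4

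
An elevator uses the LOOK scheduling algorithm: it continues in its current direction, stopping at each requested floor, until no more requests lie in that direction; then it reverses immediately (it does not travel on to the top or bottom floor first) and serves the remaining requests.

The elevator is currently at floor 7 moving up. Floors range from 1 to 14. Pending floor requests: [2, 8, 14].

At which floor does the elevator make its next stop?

Answer: 8

Derivation:
Current floor: 7, direction: up
Requests above: [8, 14]
Requests below: [2]
Moving up and requests lie above → nearest above is min([8, 14]) = 8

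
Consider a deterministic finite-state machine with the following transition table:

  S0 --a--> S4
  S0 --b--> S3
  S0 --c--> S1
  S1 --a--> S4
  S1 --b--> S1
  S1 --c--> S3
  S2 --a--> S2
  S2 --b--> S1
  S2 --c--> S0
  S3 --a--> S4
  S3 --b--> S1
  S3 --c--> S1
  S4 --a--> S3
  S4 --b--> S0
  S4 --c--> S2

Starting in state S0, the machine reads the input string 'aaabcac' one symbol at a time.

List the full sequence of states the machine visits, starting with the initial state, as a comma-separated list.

Start: S0
  read 'a': S0 --a--> S4
  read 'a': S4 --a--> S3
  read 'a': S3 --a--> S4
  read 'b': S4 --b--> S0
  read 'c': S0 --c--> S1
  read 'a': S1 --a--> S4
  read 'c': S4 --c--> S2

Answer: S0, S4, S3, S4, S0, S1, S4, S2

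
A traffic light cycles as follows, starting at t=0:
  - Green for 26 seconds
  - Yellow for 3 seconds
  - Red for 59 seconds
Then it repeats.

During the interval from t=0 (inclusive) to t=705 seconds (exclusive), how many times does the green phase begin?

Answer: 9

Derivation:
Cycle = 26+3+59 = 88s
green phase starts at t = k*88 + 0 for k=0,1,2,...
Need k*88+0 < 705 → k < 8.011
k ∈ {0, ..., 8} → 9 starts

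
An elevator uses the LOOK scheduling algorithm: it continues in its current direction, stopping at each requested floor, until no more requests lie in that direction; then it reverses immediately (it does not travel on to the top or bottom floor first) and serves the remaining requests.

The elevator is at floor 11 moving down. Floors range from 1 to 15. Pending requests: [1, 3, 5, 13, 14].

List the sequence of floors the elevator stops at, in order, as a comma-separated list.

Answer: 5, 3, 1, 13, 14

Derivation:
Current: 11, moving DOWN
Serve below first (descending): [5, 3, 1]
Then reverse, serve above (ascending): [13, 14]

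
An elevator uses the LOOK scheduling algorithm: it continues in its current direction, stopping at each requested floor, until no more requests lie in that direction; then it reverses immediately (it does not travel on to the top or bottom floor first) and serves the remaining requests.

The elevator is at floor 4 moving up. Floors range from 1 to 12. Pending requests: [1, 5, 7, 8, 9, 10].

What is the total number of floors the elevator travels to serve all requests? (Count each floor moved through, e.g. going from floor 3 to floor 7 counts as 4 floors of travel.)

Start at floor 4 moving up, LOOK stop order: [5, 7, 8, 9, 10, 1]
  4 → 5: |5-4| = 1, total = 1
  5 → 7: |7-5| = 2, total = 3
  7 → 8: |8-7| = 1, total = 4
  8 → 9: |9-8| = 1, total = 5
  9 → 10: |10-9| = 1, total = 6
  10 → 1: |1-10| = 9, total = 15

Answer: 15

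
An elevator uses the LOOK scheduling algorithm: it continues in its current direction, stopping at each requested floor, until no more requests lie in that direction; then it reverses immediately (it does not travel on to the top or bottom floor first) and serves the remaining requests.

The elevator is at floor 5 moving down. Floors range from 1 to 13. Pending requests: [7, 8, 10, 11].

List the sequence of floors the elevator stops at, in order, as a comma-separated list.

Current: 5, moving DOWN
Serve below first (descending): []
Then reverse, serve above (ascending): [7, 8, 10, 11]

Answer: 7, 8, 10, 11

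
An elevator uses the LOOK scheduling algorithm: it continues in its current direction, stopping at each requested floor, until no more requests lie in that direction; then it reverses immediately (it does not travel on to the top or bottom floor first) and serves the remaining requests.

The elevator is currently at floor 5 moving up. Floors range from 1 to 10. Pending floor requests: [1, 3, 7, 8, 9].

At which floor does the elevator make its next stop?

Current floor: 5, direction: up
Requests above: [7, 8, 9]
Requests below: [1, 3]
Moving up and requests lie above → nearest above is min([7, 8, 9]) = 7

Answer: 7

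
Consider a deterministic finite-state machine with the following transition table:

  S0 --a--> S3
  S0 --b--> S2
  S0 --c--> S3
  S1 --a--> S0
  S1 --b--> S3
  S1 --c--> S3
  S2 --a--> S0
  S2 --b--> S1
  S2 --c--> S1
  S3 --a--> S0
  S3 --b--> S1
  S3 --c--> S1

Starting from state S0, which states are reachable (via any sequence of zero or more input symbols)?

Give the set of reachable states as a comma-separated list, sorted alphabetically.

Answer: S0, S1, S2, S3

Derivation:
BFS from S0:
  visit S0: S0--a-->S3 (new), S0--b-->S2 (new), S0--c-->S3 (seen)
  visit S3: S3--a-->S0 (seen), S3--b-->S1 (new), S3--c-->S1 (seen)
  visit S2: S2--a-->S0 (seen), S2--b-->S1 (seen), S2--c-->S1 (seen)
  visit S1: S1--a-->S0 (seen), S1--b-->S3 (seen), S1--c-->S3 (seen)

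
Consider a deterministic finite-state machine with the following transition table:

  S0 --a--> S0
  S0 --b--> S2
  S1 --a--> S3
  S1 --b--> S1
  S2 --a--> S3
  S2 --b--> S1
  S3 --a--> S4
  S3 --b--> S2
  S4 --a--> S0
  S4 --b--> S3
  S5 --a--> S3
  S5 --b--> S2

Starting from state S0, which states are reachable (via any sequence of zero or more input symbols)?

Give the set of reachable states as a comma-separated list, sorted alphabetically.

Answer: S0, S1, S2, S3, S4

Derivation:
BFS from S0:
  visit S0: S0--a-->S0 (seen), S0--b-->S2 (new)
  visit S2: S2--a-->S3 (new), S2--b-->S1 (new)
  visit S3: S3--a-->S4 (new), S3--b-->S2 (seen)
  visit S1: S1--a-->S3 (seen), S1--b-->S1 (seen)
  visit S4: S4--a-->S0 (seen), S4--b-->S3 (seen)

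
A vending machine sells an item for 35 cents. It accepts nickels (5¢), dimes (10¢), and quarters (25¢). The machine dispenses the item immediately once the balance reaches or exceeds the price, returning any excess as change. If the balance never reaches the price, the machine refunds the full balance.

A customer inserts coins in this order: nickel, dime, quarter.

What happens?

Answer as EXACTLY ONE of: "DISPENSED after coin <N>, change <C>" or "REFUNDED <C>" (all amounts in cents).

Price: 35¢
Coin 1 (nickel, 5¢): balance = 5¢
Coin 2 (dime, 10¢): balance = 15¢
Coin 3 (quarter, 25¢): balance = 40¢
  → balance >= price → DISPENSE, change = 40 - 35 = 5¢

Answer: DISPENSED after coin 3, change 5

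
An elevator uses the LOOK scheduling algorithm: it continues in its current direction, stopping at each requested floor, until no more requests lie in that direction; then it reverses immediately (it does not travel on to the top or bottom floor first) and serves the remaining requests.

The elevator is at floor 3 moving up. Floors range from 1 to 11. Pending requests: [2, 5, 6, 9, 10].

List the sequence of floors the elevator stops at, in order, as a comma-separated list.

Answer: 5, 6, 9, 10, 2

Derivation:
Current: 3, moving UP
Serve above first (ascending): [5, 6, 9, 10]
Then reverse, serve below (descending): [2]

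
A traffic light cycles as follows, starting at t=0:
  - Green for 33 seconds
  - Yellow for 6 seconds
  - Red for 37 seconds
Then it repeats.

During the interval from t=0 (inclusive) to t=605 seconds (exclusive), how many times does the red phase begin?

Answer: 8

Derivation:
Cycle = 33+6+37 = 76s
red phase starts at t = k*76 + 39 for k=0,1,2,...
Need k*76+39 < 605 → k < 7.447
k ∈ {0, ..., 7} → 8 starts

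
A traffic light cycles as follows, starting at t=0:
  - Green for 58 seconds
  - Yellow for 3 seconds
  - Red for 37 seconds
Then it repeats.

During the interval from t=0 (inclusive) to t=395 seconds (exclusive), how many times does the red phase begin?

Answer: 4

Derivation:
Cycle = 58+3+37 = 98s
red phase starts at t = k*98 + 61 for k=0,1,2,...
Need k*98+61 < 395 → k < 3.408
k ∈ {0, ..., 3} → 4 starts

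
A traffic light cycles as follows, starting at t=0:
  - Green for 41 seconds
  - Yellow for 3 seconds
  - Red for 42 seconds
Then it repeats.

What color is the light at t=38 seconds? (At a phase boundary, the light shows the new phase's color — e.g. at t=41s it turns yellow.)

Answer: green

Derivation:
Cycle length = 41 + 3 + 42 = 86s
t = 38, phase_t = 38 mod 86 = 38
38 < 41 (green end) → GREEN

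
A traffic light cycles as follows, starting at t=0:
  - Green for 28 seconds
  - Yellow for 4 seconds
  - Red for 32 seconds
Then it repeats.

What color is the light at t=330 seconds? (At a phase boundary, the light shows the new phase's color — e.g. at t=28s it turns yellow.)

Cycle length = 28 + 4 + 32 = 64s
t = 330, phase_t = 330 mod 64 = 10
10 < 28 (green end) → GREEN

Answer: green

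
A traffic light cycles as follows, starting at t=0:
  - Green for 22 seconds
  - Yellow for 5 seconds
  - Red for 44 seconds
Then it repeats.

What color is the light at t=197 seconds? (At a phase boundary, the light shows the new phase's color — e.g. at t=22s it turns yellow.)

Answer: red

Derivation:
Cycle length = 22 + 5 + 44 = 71s
t = 197, phase_t = 197 mod 71 = 55
55 >= 27 → RED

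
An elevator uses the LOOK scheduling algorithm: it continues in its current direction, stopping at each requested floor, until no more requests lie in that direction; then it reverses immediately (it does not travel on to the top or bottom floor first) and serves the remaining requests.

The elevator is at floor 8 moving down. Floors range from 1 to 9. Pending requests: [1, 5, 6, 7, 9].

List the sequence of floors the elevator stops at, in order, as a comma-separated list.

Answer: 7, 6, 5, 1, 9

Derivation:
Current: 8, moving DOWN
Serve below first (descending): [7, 6, 5, 1]
Then reverse, serve above (ascending): [9]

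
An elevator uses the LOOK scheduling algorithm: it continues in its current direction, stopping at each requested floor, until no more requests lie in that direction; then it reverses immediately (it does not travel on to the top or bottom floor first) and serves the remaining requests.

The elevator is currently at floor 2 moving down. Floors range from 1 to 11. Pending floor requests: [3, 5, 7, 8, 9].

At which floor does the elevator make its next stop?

Current floor: 2, direction: down
Requests above: [3, 5, 7, 8, 9]
Requests below: []
Moving down but no requests below → reverse; nearest above is min([3, 5, 7, 8, 9]) = 3

Answer: 3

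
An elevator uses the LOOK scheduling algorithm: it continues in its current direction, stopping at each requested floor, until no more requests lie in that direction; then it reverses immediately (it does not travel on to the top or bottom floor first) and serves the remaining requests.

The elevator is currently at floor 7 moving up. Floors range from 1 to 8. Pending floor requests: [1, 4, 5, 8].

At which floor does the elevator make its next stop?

Answer: 8

Derivation:
Current floor: 7, direction: up
Requests above: [8]
Requests below: [1, 4, 5]
Moving up and requests lie above → nearest above is min([8]) = 8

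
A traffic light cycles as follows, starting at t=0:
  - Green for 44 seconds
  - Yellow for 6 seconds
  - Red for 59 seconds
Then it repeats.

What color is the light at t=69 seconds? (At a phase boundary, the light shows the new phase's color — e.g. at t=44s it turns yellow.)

Answer: red

Derivation:
Cycle length = 44 + 6 + 59 = 109s
t = 69, phase_t = 69 mod 109 = 69
69 >= 50 → RED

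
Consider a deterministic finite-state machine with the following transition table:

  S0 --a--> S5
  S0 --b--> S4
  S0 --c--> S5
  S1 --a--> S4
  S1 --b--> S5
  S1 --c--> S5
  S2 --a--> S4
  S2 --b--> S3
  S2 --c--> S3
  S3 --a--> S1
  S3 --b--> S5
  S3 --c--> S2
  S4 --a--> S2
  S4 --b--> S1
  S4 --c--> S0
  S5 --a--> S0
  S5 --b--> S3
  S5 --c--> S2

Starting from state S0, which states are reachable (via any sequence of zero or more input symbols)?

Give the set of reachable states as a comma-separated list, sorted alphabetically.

BFS from S0:
  visit S0: S0--a-->S5 (new), S0--b-->S4 (new), S0--c-->S5 (seen)
  visit S5: S5--a-->S0 (seen), S5--b-->S3 (new), S5--c-->S2 (new)
  visit S4: S4--a-->S2 (seen), S4--b-->S1 (new), S4--c-->S0 (seen)
  visit S3: S3--a-->S1 (seen), S3--b-->S5 (seen), S3--c-->S2 (seen)
  visit S2: S2--a-->S4 (seen), S2--b-->S3 (seen), S2--c-->S3 (seen)
  visit S1: S1--a-->S4 (seen), S1--b-->S5 (seen), S1--c-->S5 (seen)

Answer: S0, S1, S2, S3, S4, S5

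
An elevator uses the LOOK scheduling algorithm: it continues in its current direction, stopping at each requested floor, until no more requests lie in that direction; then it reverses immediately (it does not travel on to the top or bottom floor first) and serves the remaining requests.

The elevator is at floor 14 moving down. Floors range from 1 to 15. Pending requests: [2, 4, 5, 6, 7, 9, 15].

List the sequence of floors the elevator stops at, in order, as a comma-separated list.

Current: 14, moving DOWN
Serve below first (descending): [9, 7, 6, 5, 4, 2]
Then reverse, serve above (ascending): [15]

Answer: 9, 7, 6, 5, 4, 2, 15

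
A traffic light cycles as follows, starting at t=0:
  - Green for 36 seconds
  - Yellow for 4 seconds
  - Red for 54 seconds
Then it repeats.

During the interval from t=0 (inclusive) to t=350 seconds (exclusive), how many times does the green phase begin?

Answer: 4

Derivation:
Cycle = 36+4+54 = 94s
green phase starts at t = k*94 + 0 for k=0,1,2,...
Need k*94+0 < 350 → k < 3.723
k ∈ {0, ..., 3} → 4 starts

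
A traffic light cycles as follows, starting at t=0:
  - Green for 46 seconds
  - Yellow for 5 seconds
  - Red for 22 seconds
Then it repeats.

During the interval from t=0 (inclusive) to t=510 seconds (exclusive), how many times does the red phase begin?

Cycle = 46+5+22 = 73s
red phase starts at t = k*73 + 51 for k=0,1,2,...
Need k*73+51 < 510 → k < 6.288
k ∈ {0, ..., 6} → 7 starts

Answer: 7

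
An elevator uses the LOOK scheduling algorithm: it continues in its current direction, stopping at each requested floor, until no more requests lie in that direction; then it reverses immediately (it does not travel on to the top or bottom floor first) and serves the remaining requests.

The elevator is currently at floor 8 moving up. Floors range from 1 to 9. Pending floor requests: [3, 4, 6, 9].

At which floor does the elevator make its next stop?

Answer: 9

Derivation:
Current floor: 8, direction: up
Requests above: [9]
Requests below: [3, 4, 6]
Moving up and requests lie above → nearest above is min([9]) = 9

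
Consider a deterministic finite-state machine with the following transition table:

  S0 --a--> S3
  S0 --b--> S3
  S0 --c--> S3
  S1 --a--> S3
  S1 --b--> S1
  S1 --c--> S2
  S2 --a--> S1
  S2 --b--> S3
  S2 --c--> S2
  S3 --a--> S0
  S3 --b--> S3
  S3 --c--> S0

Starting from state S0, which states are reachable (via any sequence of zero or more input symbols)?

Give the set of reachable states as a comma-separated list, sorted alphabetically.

Answer: S0, S3

Derivation:
BFS from S0:
  visit S0: S0--a-->S3 (new), S0--b-->S3 (seen), S0--c-->S3 (seen)
  visit S3: S3--a-->S0 (seen), S3--b-->S3 (seen), S3--c-->S0 (seen)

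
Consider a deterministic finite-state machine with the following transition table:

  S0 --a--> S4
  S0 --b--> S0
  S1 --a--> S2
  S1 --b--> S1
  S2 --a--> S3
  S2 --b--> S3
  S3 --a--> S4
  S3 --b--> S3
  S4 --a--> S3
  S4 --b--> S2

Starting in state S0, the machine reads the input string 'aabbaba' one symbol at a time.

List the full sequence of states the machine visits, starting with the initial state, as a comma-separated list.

Answer: S0, S4, S3, S3, S3, S4, S2, S3

Derivation:
Start: S0
  read 'a': S0 --a--> S4
  read 'a': S4 --a--> S3
  read 'b': S3 --b--> S3
  read 'b': S3 --b--> S3
  read 'a': S3 --a--> S4
  read 'b': S4 --b--> S2
  read 'a': S2 --a--> S3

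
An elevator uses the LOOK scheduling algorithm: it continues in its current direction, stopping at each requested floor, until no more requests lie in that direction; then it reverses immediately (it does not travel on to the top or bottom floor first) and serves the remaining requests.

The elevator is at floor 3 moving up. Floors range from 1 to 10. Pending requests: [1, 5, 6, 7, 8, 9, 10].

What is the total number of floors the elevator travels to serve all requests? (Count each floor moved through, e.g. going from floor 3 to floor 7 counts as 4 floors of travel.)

Start at floor 3 moving up, LOOK stop order: [5, 6, 7, 8, 9, 10, 1]
  3 → 5: |5-3| = 2, total = 2
  5 → 6: |6-5| = 1, total = 3
  6 → 7: |7-6| = 1, total = 4
  7 → 8: |8-7| = 1, total = 5
  8 → 9: |9-8| = 1, total = 6
  9 → 10: |10-9| = 1, total = 7
  10 → 1: |1-10| = 9, total = 16

Answer: 16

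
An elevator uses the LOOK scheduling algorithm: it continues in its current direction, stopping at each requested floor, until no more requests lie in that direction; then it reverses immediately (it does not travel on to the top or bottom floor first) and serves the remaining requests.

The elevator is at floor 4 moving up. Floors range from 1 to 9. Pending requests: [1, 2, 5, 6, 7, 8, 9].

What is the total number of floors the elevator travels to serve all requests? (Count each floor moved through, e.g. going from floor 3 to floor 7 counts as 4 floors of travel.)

Start at floor 4 moving up, LOOK stop order: [5, 6, 7, 8, 9, 2, 1]
  4 → 5: |5-4| = 1, total = 1
  5 → 6: |6-5| = 1, total = 2
  6 → 7: |7-6| = 1, total = 3
  7 → 8: |8-7| = 1, total = 4
  8 → 9: |9-8| = 1, total = 5
  9 → 2: |2-9| = 7, total = 12
  2 → 1: |1-2| = 1, total = 13

Answer: 13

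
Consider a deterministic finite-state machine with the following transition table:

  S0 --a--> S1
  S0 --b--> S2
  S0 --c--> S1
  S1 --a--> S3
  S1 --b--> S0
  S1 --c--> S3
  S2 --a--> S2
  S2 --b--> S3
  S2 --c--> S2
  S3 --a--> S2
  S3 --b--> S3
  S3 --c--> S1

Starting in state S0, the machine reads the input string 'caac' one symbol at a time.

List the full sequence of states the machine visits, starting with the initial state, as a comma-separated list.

Answer: S0, S1, S3, S2, S2

Derivation:
Start: S0
  read 'c': S0 --c--> S1
  read 'a': S1 --a--> S3
  read 'a': S3 --a--> S2
  read 'c': S2 --c--> S2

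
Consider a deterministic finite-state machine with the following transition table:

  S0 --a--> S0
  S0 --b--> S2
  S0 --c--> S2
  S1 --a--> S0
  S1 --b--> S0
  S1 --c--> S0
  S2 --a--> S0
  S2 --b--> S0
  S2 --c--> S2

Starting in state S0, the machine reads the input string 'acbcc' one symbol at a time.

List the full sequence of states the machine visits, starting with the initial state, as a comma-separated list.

Start: S0
  read 'a': S0 --a--> S0
  read 'c': S0 --c--> S2
  read 'b': S2 --b--> S0
  read 'c': S0 --c--> S2
  read 'c': S2 --c--> S2

Answer: S0, S0, S2, S0, S2, S2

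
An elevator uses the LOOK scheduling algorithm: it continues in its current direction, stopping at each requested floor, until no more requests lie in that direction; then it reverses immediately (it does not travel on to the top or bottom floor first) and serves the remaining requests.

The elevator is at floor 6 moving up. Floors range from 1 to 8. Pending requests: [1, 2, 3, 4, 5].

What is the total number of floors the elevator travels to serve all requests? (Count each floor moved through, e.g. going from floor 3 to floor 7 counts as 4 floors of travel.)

Answer: 5

Derivation:
Start at floor 6 moving up, LOOK stop order: [5, 4, 3, 2, 1]
  6 → 5: |5-6| = 1, total = 1
  5 → 4: |4-5| = 1, total = 2
  4 → 3: |3-4| = 1, total = 3
  3 → 2: |2-3| = 1, total = 4
  2 → 1: |1-2| = 1, total = 5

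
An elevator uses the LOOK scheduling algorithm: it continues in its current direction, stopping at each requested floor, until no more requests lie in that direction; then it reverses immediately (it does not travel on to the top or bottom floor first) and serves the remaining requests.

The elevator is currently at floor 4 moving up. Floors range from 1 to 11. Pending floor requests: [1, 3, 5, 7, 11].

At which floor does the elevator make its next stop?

Answer: 5

Derivation:
Current floor: 4, direction: up
Requests above: [5, 7, 11]
Requests below: [1, 3]
Moving up and requests lie above → nearest above is min([5, 7, 11]) = 5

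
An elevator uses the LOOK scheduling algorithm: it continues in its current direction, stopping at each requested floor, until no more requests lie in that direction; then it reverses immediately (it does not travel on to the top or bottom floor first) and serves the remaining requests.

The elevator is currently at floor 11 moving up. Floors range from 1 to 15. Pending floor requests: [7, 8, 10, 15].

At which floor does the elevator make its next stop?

Answer: 15

Derivation:
Current floor: 11, direction: up
Requests above: [15]
Requests below: [7, 8, 10]
Moving up and requests lie above → nearest above is min([15]) = 15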